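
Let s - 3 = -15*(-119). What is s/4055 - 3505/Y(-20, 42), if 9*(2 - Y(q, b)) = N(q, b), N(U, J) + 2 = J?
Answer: 127954311/89210 ≈ 1434.3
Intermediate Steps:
N(U, J) = -2 + J
Y(q, b) = 20/9 - b/9 (Y(q, b) = 2 - (-2 + b)/9 = 2 + (2/9 - b/9) = 20/9 - b/9)
s = 1788 (s = 3 - 15*(-119) = 3 + 1785 = 1788)
s/4055 - 3505/Y(-20, 42) = 1788/4055 - 3505/(20/9 - ⅑*42) = 1788*(1/4055) - 3505/(20/9 - 14/3) = 1788/4055 - 3505/(-22/9) = 1788/4055 - 3505*(-9/22) = 1788/4055 + 31545/22 = 127954311/89210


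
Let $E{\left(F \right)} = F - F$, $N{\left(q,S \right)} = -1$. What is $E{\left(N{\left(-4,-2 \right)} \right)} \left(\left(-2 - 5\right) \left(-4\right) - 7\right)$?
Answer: $0$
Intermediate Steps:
$E{\left(F \right)} = 0$
$E{\left(N{\left(-4,-2 \right)} \right)} \left(\left(-2 - 5\right) \left(-4\right) - 7\right) = 0 \left(\left(-2 - 5\right) \left(-4\right) - 7\right) = 0 \left(\left(-7\right) \left(-4\right) - 7\right) = 0 \left(28 - 7\right) = 0 \cdot 21 = 0$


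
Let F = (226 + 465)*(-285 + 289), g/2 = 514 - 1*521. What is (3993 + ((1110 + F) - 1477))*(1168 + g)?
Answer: 7374060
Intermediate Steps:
g = -14 (g = 2*(514 - 1*521) = 2*(514 - 521) = 2*(-7) = -14)
F = 2764 (F = 691*4 = 2764)
(3993 + ((1110 + F) - 1477))*(1168 + g) = (3993 + ((1110 + 2764) - 1477))*(1168 - 14) = (3993 + (3874 - 1477))*1154 = (3993 + 2397)*1154 = 6390*1154 = 7374060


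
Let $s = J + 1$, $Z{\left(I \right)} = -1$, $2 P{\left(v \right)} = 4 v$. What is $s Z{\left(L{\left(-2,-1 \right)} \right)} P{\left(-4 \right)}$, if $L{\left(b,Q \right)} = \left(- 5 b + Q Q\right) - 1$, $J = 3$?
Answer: $32$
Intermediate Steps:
$P{\left(v \right)} = 2 v$ ($P{\left(v \right)} = \frac{4 v}{2} = 2 v$)
$L{\left(b,Q \right)} = -1 + Q^{2} - 5 b$ ($L{\left(b,Q \right)} = \left(- 5 b + Q^{2}\right) - 1 = \left(Q^{2} - 5 b\right) - 1 = -1 + Q^{2} - 5 b$)
$s = 4$ ($s = 3 + 1 = 4$)
$s Z{\left(L{\left(-2,-1 \right)} \right)} P{\left(-4 \right)} = 4 \left(-1\right) 2 \left(-4\right) = \left(-4\right) \left(-8\right) = 32$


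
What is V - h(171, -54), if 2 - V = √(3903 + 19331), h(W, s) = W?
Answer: -169 - √23234 ≈ -321.43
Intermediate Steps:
V = 2 - √23234 (V = 2 - √(3903 + 19331) = 2 - √23234 ≈ -150.43)
V - h(171, -54) = (2 - √23234) - 1*171 = (2 - √23234) - 171 = -169 - √23234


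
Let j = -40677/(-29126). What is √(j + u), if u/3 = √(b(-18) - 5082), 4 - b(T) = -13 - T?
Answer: √(1184758302 + 2544971628*I*√5083)/29126 ≈ 10.375 + 10.308*I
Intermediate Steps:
b(T) = 17 + T (b(T) = 4 - (-13 - T) = 4 + (13 + T) = 17 + T)
u = 3*I*√5083 (u = 3*√((17 - 18) - 5082) = 3*√(-1 - 5082) = 3*√(-5083) = 3*(I*√5083) = 3*I*√5083 ≈ 213.89*I)
j = 40677/29126 (j = -40677*(-1/29126) = 40677/29126 ≈ 1.3966)
√(j + u) = √(40677/29126 + 3*I*√5083)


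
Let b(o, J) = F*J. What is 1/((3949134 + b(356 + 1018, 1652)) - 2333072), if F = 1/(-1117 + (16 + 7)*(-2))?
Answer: 1163/1879478454 ≈ 6.1879e-7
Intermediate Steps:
F = -1/1163 (F = 1/(-1117 + 23*(-2)) = 1/(-1117 - 46) = 1/(-1163) = -1/1163 ≈ -0.00085985)
b(o, J) = -J/1163
1/((3949134 + b(356 + 1018, 1652)) - 2333072) = 1/((3949134 - 1/1163*1652) - 2333072) = 1/((3949134 - 1652/1163) - 2333072) = 1/(4592841190/1163 - 2333072) = 1/(1879478454/1163) = 1163/1879478454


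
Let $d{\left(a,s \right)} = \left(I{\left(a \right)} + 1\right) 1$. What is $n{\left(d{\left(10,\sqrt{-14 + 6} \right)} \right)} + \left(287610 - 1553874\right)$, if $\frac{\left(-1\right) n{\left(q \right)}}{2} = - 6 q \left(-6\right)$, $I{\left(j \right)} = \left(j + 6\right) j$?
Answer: $-1277856$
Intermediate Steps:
$I{\left(j \right)} = j \left(6 + j\right)$ ($I{\left(j \right)} = \left(6 + j\right) j = j \left(6 + j\right)$)
$d{\left(a,s \right)} = 1 + a \left(6 + a\right)$ ($d{\left(a,s \right)} = \left(a \left(6 + a\right) + 1\right) 1 = \left(1 + a \left(6 + a\right)\right) 1 = 1 + a \left(6 + a\right)$)
$n{\left(q \right)} = - 72 q$ ($n{\left(q \right)} = - 2 - 6 q \left(-6\right) = - 2 \cdot 36 q = - 72 q$)
$n{\left(d{\left(10,\sqrt{-14 + 6} \right)} \right)} + \left(287610 - 1553874\right) = - 72 \left(1 + 10 \left(6 + 10\right)\right) + \left(287610 - 1553874\right) = - 72 \left(1 + 10 \cdot 16\right) + \left(287610 - 1553874\right) = - 72 \left(1 + 160\right) - 1266264 = \left(-72\right) 161 - 1266264 = -11592 - 1266264 = -1277856$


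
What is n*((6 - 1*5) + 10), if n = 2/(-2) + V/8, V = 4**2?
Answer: 11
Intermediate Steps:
V = 16
n = 1 (n = 2/(-2) + 16/8 = 2*(-1/2) + 16*(1/8) = -1 + 2 = 1)
n*((6 - 1*5) + 10) = 1*((6 - 1*5) + 10) = 1*((6 - 5) + 10) = 1*(1 + 10) = 1*11 = 11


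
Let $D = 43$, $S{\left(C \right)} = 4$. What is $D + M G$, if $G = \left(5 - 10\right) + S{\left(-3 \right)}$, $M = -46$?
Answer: $89$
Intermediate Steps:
$G = -1$ ($G = \left(5 - 10\right) + 4 = -5 + 4 = -1$)
$D + M G = 43 - -46 = 43 + 46 = 89$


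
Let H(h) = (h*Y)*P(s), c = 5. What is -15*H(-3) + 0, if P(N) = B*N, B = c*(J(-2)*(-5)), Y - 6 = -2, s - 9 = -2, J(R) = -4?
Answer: 126000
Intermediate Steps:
s = 7 (s = 9 - 2 = 7)
Y = 4 (Y = 6 - 2 = 4)
B = 100 (B = 5*(-4*(-5)) = 5*20 = 100)
P(N) = 100*N
H(h) = 2800*h (H(h) = (h*4)*(100*7) = (4*h)*700 = 2800*h)
-15*H(-3) + 0 = -42000*(-3) + 0 = -15*(-8400) + 0 = 126000 + 0 = 126000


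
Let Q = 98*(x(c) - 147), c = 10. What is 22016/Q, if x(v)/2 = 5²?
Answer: -11008/4753 ≈ -2.3160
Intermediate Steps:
x(v) = 50 (x(v) = 2*5² = 2*25 = 50)
Q = -9506 (Q = 98*(50 - 147) = 98*(-97) = -9506)
22016/Q = 22016/(-9506) = 22016*(-1/9506) = -11008/4753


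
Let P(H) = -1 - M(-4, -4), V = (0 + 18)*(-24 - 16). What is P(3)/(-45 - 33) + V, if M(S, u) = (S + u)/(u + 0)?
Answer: -18719/26 ≈ -719.96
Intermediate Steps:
V = -720 (V = 18*(-40) = -720)
M(S, u) = (S + u)/u
P(H) = -3 (P(H) = -1 - (-4 - 4)/(-4) = -1 - (-1)*(-8)/4 = -1 - 1*2 = -1 - 2 = -3)
P(3)/(-45 - 33) + V = -3/(-45 - 33) - 720 = -3/(-78) - 720 = -1/78*(-3) - 720 = 1/26 - 720 = -18719/26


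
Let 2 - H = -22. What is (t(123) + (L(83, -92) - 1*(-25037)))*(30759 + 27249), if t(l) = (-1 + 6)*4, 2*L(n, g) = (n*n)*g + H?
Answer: -16928184600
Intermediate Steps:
H = 24 (H = 2 - 1*(-22) = 2 + 22 = 24)
L(n, g) = 12 + g*n²/2 (L(n, g) = ((n*n)*g + 24)/2 = (n²*g + 24)/2 = (g*n² + 24)/2 = (24 + g*n²)/2 = 12 + g*n²/2)
t(l) = 20 (t(l) = 5*4 = 20)
(t(123) + (L(83, -92) - 1*(-25037)))*(30759 + 27249) = (20 + ((12 + (½)*(-92)*83²) - 1*(-25037)))*(30759 + 27249) = (20 + ((12 + (½)*(-92)*6889) + 25037))*58008 = (20 + ((12 - 316894) + 25037))*58008 = (20 + (-316882 + 25037))*58008 = (20 - 291845)*58008 = -291825*58008 = -16928184600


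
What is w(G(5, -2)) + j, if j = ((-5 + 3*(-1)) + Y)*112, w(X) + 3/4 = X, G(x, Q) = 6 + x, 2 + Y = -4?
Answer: -6231/4 ≈ -1557.8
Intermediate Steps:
Y = -6 (Y = -2 - 4 = -6)
w(X) = -¾ + X
j = -1568 (j = ((-5 + 3*(-1)) - 6)*112 = ((-5 - 3) - 6)*112 = (-8 - 6)*112 = -14*112 = -1568)
w(G(5, -2)) + j = (-¾ + (6 + 5)) - 1568 = (-¾ + 11) - 1568 = 41/4 - 1568 = -6231/4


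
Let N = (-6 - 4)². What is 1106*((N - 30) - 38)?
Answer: 35392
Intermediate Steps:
N = 100 (N = (-10)² = 100)
1106*((N - 30) - 38) = 1106*((100 - 30) - 38) = 1106*(70 - 38) = 1106*32 = 35392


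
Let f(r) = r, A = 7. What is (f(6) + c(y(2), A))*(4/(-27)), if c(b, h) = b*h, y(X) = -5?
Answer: 116/27 ≈ 4.2963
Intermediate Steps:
(f(6) + c(y(2), A))*(4/(-27)) = (6 - 5*7)*(4/(-27)) = (6 - 35)*(4*(-1/27)) = -29*(-4/27) = 116/27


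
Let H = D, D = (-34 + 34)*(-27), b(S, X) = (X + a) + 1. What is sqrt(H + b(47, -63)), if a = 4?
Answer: I*sqrt(58) ≈ 7.6158*I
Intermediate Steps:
b(S, X) = 5 + X (b(S, X) = (X + 4) + 1 = (4 + X) + 1 = 5 + X)
D = 0 (D = 0*(-27) = 0)
H = 0
sqrt(H + b(47, -63)) = sqrt(0 + (5 - 63)) = sqrt(0 - 58) = sqrt(-58) = I*sqrt(58)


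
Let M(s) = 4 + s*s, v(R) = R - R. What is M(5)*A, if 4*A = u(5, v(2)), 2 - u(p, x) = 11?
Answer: -261/4 ≈ -65.250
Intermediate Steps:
v(R) = 0
M(s) = 4 + s²
u(p, x) = -9 (u(p, x) = 2 - 1*11 = 2 - 11 = -9)
A = -9/4 (A = (¼)*(-9) = -9/4 ≈ -2.2500)
M(5)*A = (4 + 5²)*(-9/4) = (4 + 25)*(-9/4) = 29*(-9/4) = -261/4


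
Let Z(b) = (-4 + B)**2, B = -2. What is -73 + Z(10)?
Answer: -37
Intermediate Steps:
Z(b) = 36 (Z(b) = (-4 - 2)**2 = (-6)**2 = 36)
-73 + Z(10) = -73 + 36 = -37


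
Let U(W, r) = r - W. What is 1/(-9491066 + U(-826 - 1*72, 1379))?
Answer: -1/9488789 ≈ -1.0539e-7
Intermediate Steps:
1/(-9491066 + U(-826 - 1*72, 1379)) = 1/(-9491066 + (1379 - (-826 - 1*72))) = 1/(-9491066 + (1379 - (-826 - 72))) = 1/(-9491066 + (1379 - 1*(-898))) = 1/(-9491066 + (1379 + 898)) = 1/(-9491066 + 2277) = 1/(-9488789) = -1/9488789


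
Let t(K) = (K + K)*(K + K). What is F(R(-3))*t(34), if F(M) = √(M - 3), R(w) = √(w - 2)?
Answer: 4624*√(-3 + I*√5) ≈ 2815.8 + 8489.6*I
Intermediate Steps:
t(K) = 4*K² (t(K) = (2*K)*(2*K) = 4*K²)
R(w) = √(-2 + w)
F(M) = √(-3 + M)
F(R(-3))*t(34) = √(-3 + √(-2 - 3))*(4*34²) = √(-3 + √(-5))*(4*1156) = √(-3 + I*√5)*4624 = 4624*√(-3 + I*√5)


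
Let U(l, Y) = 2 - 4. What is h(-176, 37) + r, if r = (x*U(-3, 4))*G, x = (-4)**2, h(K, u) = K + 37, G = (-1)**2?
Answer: -171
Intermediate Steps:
U(l, Y) = -2
G = 1
h(K, u) = 37 + K
x = 16
r = -32 (r = (16*(-2))*1 = -32*1 = -32)
h(-176, 37) + r = (37 - 176) - 32 = -139 - 32 = -171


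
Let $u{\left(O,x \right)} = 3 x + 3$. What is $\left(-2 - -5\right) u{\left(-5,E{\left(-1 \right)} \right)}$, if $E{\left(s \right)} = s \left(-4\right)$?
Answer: $45$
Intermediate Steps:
$E{\left(s \right)} = - 4 s$
$u{\left(O,x \right)} = 3 + 3 x$
$\left(-2 - -5\right) u{\left(-5,E{\left(-1 \right)} \right)} = \left(-2 - -5\right) \left(3 + 3 \left(\left(-4\right) \left(-1\right)\right)\right) = \left(-2 + 5\right) \left(3 + 3 \cdot 4\right) = 3 \left(3 + 12\right) = 3 \cdot 15 = 45$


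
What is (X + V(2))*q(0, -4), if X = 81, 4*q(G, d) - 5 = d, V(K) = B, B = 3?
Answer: 21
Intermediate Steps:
V(K) = 3
q(G, d) = 5/4 + d/4
(X + V(2))*q(0, -4) = (81 + 3)*(5/4 + (¼)*(-4)) = 84*(5/4 - 1) = 84*(¼) = 21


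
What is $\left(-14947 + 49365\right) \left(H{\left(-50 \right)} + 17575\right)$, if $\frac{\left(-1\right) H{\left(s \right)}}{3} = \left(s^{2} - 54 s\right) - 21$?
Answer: $70143884$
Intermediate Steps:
$H{\left(s \right)} = 63 - 3 s^{2} + 162 s$ ($H{\left(s \right)} = - 3 \left(\left(s^{2} - 54 s\right) - 21\right) = - 3 \left(-21 + s^{2} - 54 s\right) = 63 - 3 s^{2} + 162 s$)
$\left(-14947 + 49365\right) \left(H{\left(-50 \right)} + 17575\right) = \left(-14947 + 49365\right) \left(\left(63 - 3 \left(-50\right)^{2} + 162 \left(-50\right)\right) + 17575\right) = 34418 \left(\left(63 - 7500 - 8100\right) + 17575\right) = 34418 \left(-15537 + 17575\right) = 34418 \cdot 2038 = 70143884$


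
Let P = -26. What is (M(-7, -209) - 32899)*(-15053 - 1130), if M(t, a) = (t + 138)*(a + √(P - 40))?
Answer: 975478874 - 2119973*I*√66 ≈ 9.7548e+8 - 1.7223e+7*I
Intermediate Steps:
M(t, a) = (138 + t)*(a + I*√66) (M(t, a) = (t + 138)*(a + √(-26 - 40)) = (138 + t)*(a + √(-66)) = (138 + t)*(a + I*√66))
(M(-7, -209) - 32899)*(-15053 - 1130) = ((138*(-209) - 209*(-7) + 138*I*√66 + I*(-7)*√66) - 32899)*(-15053 - 1130) = ((-28842 + 1463 + 138*I*√66 - 7*I*√66) - 32899)*(-16183) = ((-27379 + 131*I*√66) - 32899)*(-16183) = (-60278 + 131*I*√66)*(-16183) = 975478874 - 2119973*I*√66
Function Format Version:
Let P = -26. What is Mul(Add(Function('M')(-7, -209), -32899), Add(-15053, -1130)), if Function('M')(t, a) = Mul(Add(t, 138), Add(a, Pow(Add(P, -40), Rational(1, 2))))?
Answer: Add(975478874, Mul(-2119973, I, Pow(66, Rational(1, 2)))) ≈ Add(9.7548e+8, Mul(-1.7223e+7, I))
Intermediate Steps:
Function('M')(t, a) = Mul(Add(138, t), Add(a, Mul(I, Pow(66, Rational(1, 2))))) (Function('M')(t, a) = Mul(Add(t, 138), Add(a, Pow(Add(-26, -40), Rational(1, 2)))) = Mul(Add(138, t), Add(a, Pow(-66, Rational(1, 2)))) = Mul(Add(138, t), Add(a, Mul(I, Pow(66, Rational(1, 2))))))
Mul(Add(Function('M')(-7, -209), -32899), Add(-15053, -1130)) = Mul(Add(Add(Mul(138, -209), Mul(-209, -7), Mul(138, I, Pow(66, Rational(1, 2))), Mul(I, -7, Pow(66, Rational(1, 2)))), -32899), Add(-15053, -1130)) = Mul(Add(Add(-28842, 1463, Mul(138, I, Pow(66, Rational(1, 2))), Mul(-7, I, Pow(66, Rational(1, 2)))), -32899), -16183) = Mul(Add(Add(-27379, Mul(131, I, Pow(66, Rational(1, 2)))), -32899), -16183) = Mul(Add(-60278, Mul(131, I, Pow(66, Rational(1, 2)))), -16183) = Add(975478874, Mul(-2119973, I, Pow(66, Rational(1, 2))))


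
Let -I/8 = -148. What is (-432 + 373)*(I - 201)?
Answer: -57997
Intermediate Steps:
I = 1184 (I = -8*(-148) = 1184)
(-432 + 373)*(I - 201) = (-432 + 373)*(1184 - 201) = -59*983 = -57997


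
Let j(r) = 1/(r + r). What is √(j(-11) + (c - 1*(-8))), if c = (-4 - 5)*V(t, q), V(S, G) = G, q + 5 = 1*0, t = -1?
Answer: √25630/22 ≈ 7.2770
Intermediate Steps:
q = -5 (q = -5 + 1*0 = -5 + 0 = -5)
c = 45 (c = (-4 - 5)*(-5) = -9*(-5) = 45)
j(r) = 1/(2*r)
√(j(-11) + (c - 1*(-8))) = √((½)/(-11) + (45 - 1*(-8))) = √((½)*(-1/11) + (45 + 8)) = √(-1/22 + 53) = √(1165/22) = √25630/22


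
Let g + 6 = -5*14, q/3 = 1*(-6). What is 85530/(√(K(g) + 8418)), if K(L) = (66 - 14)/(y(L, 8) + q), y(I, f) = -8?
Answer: 42765*√526/1052 ≈ 932.32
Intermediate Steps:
q = -18 (q = 3*(1*(-6)) = 3*(-6) = -18)
g = -76 (g = -6 - 5*14 = -6 - 70 = -76)
K(L) = -2 (K(L) = (66 - 14)/(-8 - 18) = 52/(-26) = 52*(-1/26) = -2)
85530/(√(K(g) + 8418)) = 85530/(√(-2 + 8418)) = 85530/(√8416) = 85530/((4*√526)) = 85530*(√526/2104) = 42765*√526/1052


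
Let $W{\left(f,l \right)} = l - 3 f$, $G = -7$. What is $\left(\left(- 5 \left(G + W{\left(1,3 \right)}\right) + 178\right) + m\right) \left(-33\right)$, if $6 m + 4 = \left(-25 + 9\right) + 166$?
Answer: $-7832$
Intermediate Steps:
$m = \frac{73}{3}$ ($m = - \frac{2}{3} + \frac{\left(-25 + 9\right) + 166}{6} = - \frac{2}{3} + \frac{-16 + 166}{6} = - \frac{2}{3} + \frac{1}{6} \cdot 150 = - \frac{2}{3} + 25 = \frac{73}{3} \approx 24.333$)
$\left(\left(- 5 \left(G + W{\left(1,3 \right)}\right) + 178\right) + m\right) \left(-33\right) = \left(\left(- 5 \left(-7 + \left(3 - 3\right)\right) + 178\right) + \frac{73}{3}\right) \left(-33\right) = \left(\left(- 5 \left(-7 + 0\right) + 178\right) + \frac{73}{3}\right) \left(-33\right) = \left(\left(\left(-5\right) \left(-7\right) + 178\right) + \frac{73}{3}\right) \left(-33\right) = \left(\left(35 + 178\right) + \frac{73}{3}\right) \left(-33\right) = \left(213 + \frac{73}{3}\right) \left(-33\right) = \frac{712}{3} \left(-33\right) = -7832$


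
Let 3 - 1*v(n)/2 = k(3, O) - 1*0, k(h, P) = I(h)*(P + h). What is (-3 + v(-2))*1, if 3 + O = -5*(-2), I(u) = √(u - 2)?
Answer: -17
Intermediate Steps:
I(u) = √(-2 + u)
O = 7 (O = -3 - 5*(-2) = -3 + 10 = 7)
k(h, P) = √(-2 + h)*(P + h)
v(n) = -14 (v(n) = 6 - 2*(√(-2 + 3)*(7 + 3) - 1*0) = 6 - 2*(√1*10 + 0) = 6 - 2*(1*10 + 0) = 6 - 2*(10 + 0) = 6 - 2*10 = 6 - 20 = -14)
(-3 + v(-2))*1 = (-3 - 14)*1 = -17*1 = -17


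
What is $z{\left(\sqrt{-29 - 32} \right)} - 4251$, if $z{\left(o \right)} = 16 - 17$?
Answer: $-4252$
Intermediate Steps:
$z{\left(o \right)} = -1$ ($z{\left(o \right)} = 16 - 17 = -1$)
$z{\left(\sqrt{-29 - 32} \right)} - 4251 = -1 - 4251 = -4252$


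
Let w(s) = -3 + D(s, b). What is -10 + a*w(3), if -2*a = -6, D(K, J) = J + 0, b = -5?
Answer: -34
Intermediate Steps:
D(K, J) = J
a = 3 (a = -½*(-6) = 3)
w(s) = -8 (w(s) = -3 - 5 = -8)
-10 + a*w(3) = -10 + 3*(-8) = -10 - 24 = -34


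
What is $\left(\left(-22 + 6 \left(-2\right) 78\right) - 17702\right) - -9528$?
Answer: $-9132$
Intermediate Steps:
$\left(\left(-22 + 6 \left(-2\right) 78\right) - 17702\right) - -9528 = \left(\left(-22 - 936\right) - 17702\right) + 9528 = \left(-958 - 17702\right) + 9528 = -18660 + 9528 = -9132$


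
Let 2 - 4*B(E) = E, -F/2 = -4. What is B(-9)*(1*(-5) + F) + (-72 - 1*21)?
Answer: -339/4 ≈ -84.750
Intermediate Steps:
F = 8 (F = -2*(-4) = 8)
B(E) = 1/2 - E/4
B(-9)*(1*(-5) + F) + (-72 - 1*21) = (1/2 - 1/4*(-9))*(1*(-5) + 8) + (-72 - 1*21) = (1/2 + 9/4)*(-5 + 8) + (-72 - 21) = (11/4)*3 - 93 = 33/4 - 93 = -339/4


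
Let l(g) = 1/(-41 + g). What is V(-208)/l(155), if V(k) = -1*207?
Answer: -23598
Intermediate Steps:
V(k) = -207
V(-208)/l(155) = -207/(1/(-41 + 155)) = -207/(1/114) = -207/1/114 = -207*114 = -23598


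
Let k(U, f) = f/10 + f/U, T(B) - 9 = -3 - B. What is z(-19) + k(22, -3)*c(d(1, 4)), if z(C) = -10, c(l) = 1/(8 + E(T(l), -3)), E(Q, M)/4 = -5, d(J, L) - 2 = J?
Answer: -548/55 ≈ -9.9636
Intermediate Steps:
d(J, L) = 2 + J
T(B) = 6 - B (T(B) = 9 + (-3 - B) = 6 - B)
E(Q, M) = -20 (E(Q, M) = 4*(-5) = -20)
c(l) = -1/12 (c(l) = 1/(8 - 20) = 1/(-12) = -1/12)
k(U, f) = f/10 + f/U (k(U, f) = f*(⅒) + f/U = f/10 + f/U)
z(-19) + k(22, -3)*c(d(1, 4)) = -10 + ((⅒)*(-3) - 3/22)*(-1/12) = -10 + (-3/10 - 3*1/22)*(-1/12) = -10 + (-3/10 - 3/22)*(-1/12) = -10 - 24/55*(-1/12) = -10 + 2/55 = -548/55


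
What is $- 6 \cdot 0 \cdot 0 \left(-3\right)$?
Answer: $0$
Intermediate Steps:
$- 6 \cdot 0 \cdot 0 \left(-3\right) = \left(-6\right) 0 \left(-3\right) = 0 \left(-3\right) = 0$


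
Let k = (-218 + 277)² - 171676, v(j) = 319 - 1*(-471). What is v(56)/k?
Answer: -158/33639 ≈ -0.0046969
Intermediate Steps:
v(j) = 790 (v(j) = 319 + 471 = 790)
k = -168195 (k = 59² - 171676 = 3481 - 171676 = -168195)
v(56)/k = 790/(-168195) = 790*(-1/168195) = -158/33639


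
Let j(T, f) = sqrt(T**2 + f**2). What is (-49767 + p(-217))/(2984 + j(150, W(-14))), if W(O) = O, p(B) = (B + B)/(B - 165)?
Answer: -709093888/42409449 + 475264*sqrt(5674)/42409449 ≈ -15.876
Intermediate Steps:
p(B) = 2*B/(-165 + B) (p(B) = (2*B)/(-165 + B) = 2*B/(-165 + B))
(-49767 + p(-217))/(2984 + j(150, W(-14))) = (-49767 + 2*(-217)/(-165 - 217))/(2984 + sqrt(150**2 + (-14)**2)) = (-49767 + 2*(-217)/(-382))/(2984 + sqrt(22500 + 196)) = (-49767 + 2*(-217)*(-1/382))/(2984 + sqrt(22696)) = (-49767 + 217/191)/(2984 + 2*sqrt(5674)) = -9505280/(191*(2984 + 2*sqrt(5674)))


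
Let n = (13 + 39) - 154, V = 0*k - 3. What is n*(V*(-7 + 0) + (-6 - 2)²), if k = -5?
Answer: -8670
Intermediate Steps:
V = -3 (V = 0*(-5) - 3 = 0 - 3 = -3)
n = -102 (n = 52 - 154 = -102)
n*(V*(-7 + 0) + (-6 - 2)²) = -102*(-3*(-7 + 0) + (-6 - 2)²) = -102*(-3*(-7) + (-8)²) = -102*(21 + 64) = -102*85 = -8670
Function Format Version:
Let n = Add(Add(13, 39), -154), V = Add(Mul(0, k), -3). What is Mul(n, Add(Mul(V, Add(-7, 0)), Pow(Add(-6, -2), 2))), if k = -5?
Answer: -8670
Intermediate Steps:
V = -3 (V = Add(Mul(0, -5), -3) = Add(0, -3) = -3)
n = -102 (n = Add(52, -154) = -102)
Mul(n, Add(Mul(V, Add(-7, 0)), Pow(Add(-6, -2), 2))) = Mul(-102, Add(Mul(-3, Add(-7, 0)), Pow(Add(-6, -2), 2))) = Mul(-102, Add(Mul(-3, -7), Pow(-8, 2))) = Mul(-102, Add(21, 64)) = Mul(-102, 85) = -8670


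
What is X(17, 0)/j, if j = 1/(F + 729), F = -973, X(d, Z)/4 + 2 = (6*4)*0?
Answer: 1952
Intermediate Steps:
X(d, Z) = -8 (X(d, Z) = -8 + 4*((6*4)*0) = -8 + 4*(24*0) = -8 + 4*0 = -8 + 0 = -8)
j = -1/244 (j = 1/(-973 + 729) = 1/(-244) = -1/244 ≈ -0.0040984)
X(17, 0)/j = -8/(-1/244) = -8*(-244) = 1952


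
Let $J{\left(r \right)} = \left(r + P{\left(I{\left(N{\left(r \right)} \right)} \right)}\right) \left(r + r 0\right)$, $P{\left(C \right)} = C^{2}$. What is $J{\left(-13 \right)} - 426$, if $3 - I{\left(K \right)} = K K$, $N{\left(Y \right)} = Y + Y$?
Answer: $-5888334$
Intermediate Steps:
$N{\left(Y \right)} = 2 Y$
$I{\left(K \right)} = 3 - K^{2}$ ($I{\left(K \right)} = 3 - K K = 3 - K^{2}$)
$J{\left(r \right)} = r \left(r + \left(3 - 4 r^{2}\right)^{2}\right)$ ($J{\left(r \right)} = \left(r + \left(3 - \left(2 r\right)^{2}\right)^{2}\right) \left(r + r 0\right) = \left(r + \left(3 - 4 r^{2}\right)^{2}\right) \left(r + 0\right) = \left(r + \left(3 - 4 r^{2}\right)^{2}\right) r = r \left(r + \left(3 - 4 r^{2}\right)^{2}\right)$)
$J{\left(-13 \right)} - 426 = - 13 \left(-13 + \left(-3 + 4 \left(-13\right)^{2}\right)^{2}\right) - 426 = - 13 \left(-13 + \left(-3 + 4 \cdot 169\right)^{2}\right) - 426 = - 13 \left(-13 + \left(-3 + 676\right)^{2}\right) - 426 = - 13 \left(-13 + 673^{2}\right) - 426 = - 13 \left(-13 + 452929\right) - 426 = \left(-13\right) 452916 - 426 = -5887908 - 426 = -5888334$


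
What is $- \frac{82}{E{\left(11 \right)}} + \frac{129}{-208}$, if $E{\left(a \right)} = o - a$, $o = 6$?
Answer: $\frac{16411}{1040} \approx 15.78$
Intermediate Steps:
$E{\left(a \right)} = 6 - a$
$- \frac{82}{E{\left(11 \right)}} + \frac{129}{-208} = - \frac{82}{6 - 11} + \frac{129}{-208} = - \frac{82}{6 - 11} + 129 \left(- \frac{1}{208}\right) = - \frac{82}{-5} - \frac{129}{208} = \left(-82\right) \left(- \frac{1}{5}\right) - \frac{129}{208} = \frac{82}{5} - \frac{129}{208} = \frac{16411}{1040}$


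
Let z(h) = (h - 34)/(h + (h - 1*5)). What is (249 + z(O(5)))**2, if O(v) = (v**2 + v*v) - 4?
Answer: 52200625/841 ≈ 62070.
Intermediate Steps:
O(v) = -4 + 2*v**2 (O(v) = (v**2 + v**2) - 4 = 2*v**2 - 4 = -4 + 2*v**2)
z(h) = (-34 + h)/(-5 + 2*h) (z(h) = (-34 + h)/(h + (h - 5)) = (-34 + h)/(h + (-5 + h)) = (-34 + h)/(-5 + 2*h))
(249 + z(O(5)))**2 = (249 + (-34 + (-4 + 2*5**2))/(-5 + 2*(-4 + 2*5**2)))**2 = (249 + (-34 + (-4 + 2*25))/(-5 + 2*(-4 + 2*25)))**2 = (249 + (-34 + (-4 + 50))/(-5 + 2*(-4 + 50)))**2 = (249 + (-34 + 46)/(-5 + 2*46))**2 = (249 + 12/(-5 + 92))**2 = (249 + 12/87)**2 = (249 + (1/87)*12)**2 = (249 + 4/29)**2 = (7225/29)**2 = 52200625/841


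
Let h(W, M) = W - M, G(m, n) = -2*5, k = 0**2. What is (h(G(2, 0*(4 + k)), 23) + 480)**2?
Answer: 199809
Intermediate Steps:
k = 0
G(m, n) = -10
(h(G(2, 0*(4 + k)), 23) + 480)**2 = ((-10 - 1*23) + 480)**2 = ((-10 - 23) + 480)**2 = (-33 + 480)**2 = 447**2 = 199809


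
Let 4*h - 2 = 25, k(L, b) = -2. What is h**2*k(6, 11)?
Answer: -729/8 ≈ -91.125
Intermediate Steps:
h = 27/4 (h = 1/2 + (1/4)*25 = 1/2 + 25/4 = 27/4 ≈ 6.7500)
h**2*k(6, 11) = (27/4)**2*(-2) = (729/16)*(-2) = -729/8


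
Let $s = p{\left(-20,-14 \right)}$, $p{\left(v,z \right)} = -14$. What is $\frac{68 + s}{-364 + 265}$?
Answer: $- \frac{6}{11} \approx -0.54545$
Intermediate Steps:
$s = -14$
$\frac{68 + s}{-364 + 265} = \frac{68 - 14}{-364 + 265} = \frac{54}{-99} = 54 \left(- \frac{1}{99}\right) = - \frac{6}{11}$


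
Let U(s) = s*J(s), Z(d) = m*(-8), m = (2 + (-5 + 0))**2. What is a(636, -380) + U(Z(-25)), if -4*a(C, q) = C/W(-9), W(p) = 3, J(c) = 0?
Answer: -53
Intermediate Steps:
m = 9 (m = (2 - 5)**2 = (-3)**2 = 9)
a(C, q) = -C/12 (a(C, q) = -C/(4*3) = -C/12)
Z(d) = -72 (Z(d) = 9*(-8) = -72)
U(s) = 0 (U(s) = s*0 = 0)
a(636, -380) + U(Z(-25)) = -1/12*636 + 0 = -53 + 0 = -53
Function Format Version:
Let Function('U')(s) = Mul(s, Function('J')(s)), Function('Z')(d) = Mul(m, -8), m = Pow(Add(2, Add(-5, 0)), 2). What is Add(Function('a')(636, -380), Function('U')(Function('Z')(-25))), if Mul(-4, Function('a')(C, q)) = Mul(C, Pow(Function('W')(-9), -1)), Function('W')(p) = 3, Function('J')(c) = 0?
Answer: -53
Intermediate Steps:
m = 9 (m = Pow(Add(2, -5), 2) = Pow(-3, 2) = 9)
Function('a')(C, q) = Mul(Rational(-1, 12), C) (Function('a')(C, q) = Mul(Rational(-1, 4), Mul(C, Pow(3, -1))) = Mul(Rational(-1, 4), Mul(C, Rational(1, 3))) = Mul(Rational(-1, 4), Mul(Rational(1, 3), C)) = Mul(Rational(-1, 12), C))
Function('Z')(d) = -72 (Function('Z')(d) = Mul(9, -8) = -72)
Function('U')(s) = 0 (Function('U')(s) = Mul(s, 0) = 0)
Add(Function('a')(636, -380), Function('U')(Function('Z')(-25))) = Add(Mul(Rational(-1, 12), 636), 0) = Add(-53, 0) = -53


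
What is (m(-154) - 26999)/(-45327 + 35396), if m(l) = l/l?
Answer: 26998/9931 ≈ 2.7186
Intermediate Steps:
m(l) = 1
(m(-154) - 26999)/(-45327 + 35396) = (1 - 26999)/(-45327 + 35396) = -26998/(-9931) = -26998*(-1/9931) = 26998/9931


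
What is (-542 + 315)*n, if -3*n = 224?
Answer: 50848/3 ≈ 16949.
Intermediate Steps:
n = -224/3 (n = -⅓*224 = -224/3 ≈ -74.667)
(-542 + 315)*n = (-542 + 315)*(-224/3) = -227*(-224/3) = 50848/3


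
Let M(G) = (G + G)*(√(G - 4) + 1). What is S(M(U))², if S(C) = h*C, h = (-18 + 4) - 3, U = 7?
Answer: 226576 + 113288*√3 ≈ 4.2280e+5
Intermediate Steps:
h = -17 (h = -14 - 3 = -17)
M(G) = 2*G*(1 + √(-4 + G)) (M(G) = (2*G)*(√(-4 + G) + 1) = (2*G)*(1 + √(-4 + G)) = 2*G*(1 + √(-4 + G)))
S(C) = -17*C
S(M(U))² = (-34*7*(1 + √(-4 + 7)))² = (-34*7*(1 + √3))² = (-17*(14 + 14*√3))² = (-238 - 238*√3)²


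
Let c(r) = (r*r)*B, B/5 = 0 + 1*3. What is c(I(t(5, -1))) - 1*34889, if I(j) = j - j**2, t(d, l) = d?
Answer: -28889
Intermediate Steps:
B = 15 (B = 5*(0 + 1*3) = 5*(0 + 3) = 5*3 = 15)
c(r) = 15*r**2 (c(r) = (r*r)*15 = r**2*15 = 15*r**2)
c(I(t(5, -1))) - 1*34889 = 15*(5*(1 - 1*5))**2 - 1*34889 = 15*(5*(1 - 5))**2 - 34889 = 15*(5*(-4))**2 - 34889 = 15*(-20)**2 - 34889 = 15*400 - 34889 = 6000 - 34889 = -28889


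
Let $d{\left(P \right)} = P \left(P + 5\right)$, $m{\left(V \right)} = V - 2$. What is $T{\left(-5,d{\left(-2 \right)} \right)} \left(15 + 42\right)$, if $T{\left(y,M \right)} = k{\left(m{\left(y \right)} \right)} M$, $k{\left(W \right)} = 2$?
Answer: $-684$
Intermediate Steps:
$m{\left(V \right)} = -2 + V$ ($m{\left(V \right)} = V - 2 = -2 + V$)
$d{\left(P \right)} = P \left(5 + P\right)$
$T{\left(y,M \right)} = 2 M$
$T{\left(-5,d{\left(-2 \right)} \right)} \left(15 + 42\right) = 2 \left(- 2 \left(5 - 2\right)\right) \left(15 + 42\right) = 2 \left(\left(-2\right) 3\right) 57 = 2 \left(-6\right) 57 = \left(-12\right) 57 = -684$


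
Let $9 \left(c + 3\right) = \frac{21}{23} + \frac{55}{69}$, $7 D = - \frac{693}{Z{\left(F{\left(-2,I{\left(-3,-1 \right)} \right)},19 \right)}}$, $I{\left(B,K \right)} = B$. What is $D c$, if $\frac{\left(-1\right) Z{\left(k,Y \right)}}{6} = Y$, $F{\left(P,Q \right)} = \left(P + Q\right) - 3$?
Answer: $- \frac{19195}{7866} \approx -2.4403$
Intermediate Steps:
$F{\left(P,Q \right)} = -3 + P + Q$
$Z{\left(k,Y \right)} = - 6 Y$
$D = \frac{33}{38}$ ($D = \frac{\left(-693\right) \frac{1}{\left(-6\right) 19}}{7} = \frac{\left(-693\right) \frac{1}{-114}}{7} = \frac{\left(-693\right) \left(- \frac{1}{114}\right)}{7} = \frac{1}{7} \cdot \frac{231}{38} = \frac{33}{38} \approx 0.86842$)
$c = - \frac{1745}{621}$ ($c = -3 + \frac{\frac{21}{23} + \frac{55}{69}}{9} = -3 + \frac{1}{9} \cdot \frac{118}{69} = -3 + \frac{118}{621} = - \frac{1745}{621} \approx -2.81$)
$D c = \frac{33}{38} \left(- \frac{1745}{621}\right) = - \frac{19195}{7866}$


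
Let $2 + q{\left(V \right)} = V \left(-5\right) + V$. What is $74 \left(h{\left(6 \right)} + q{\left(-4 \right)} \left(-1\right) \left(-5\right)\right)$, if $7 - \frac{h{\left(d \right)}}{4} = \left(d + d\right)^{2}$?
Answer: $-35372$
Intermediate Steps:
$q{\left(V \right)} = -2 - 4 V$ ($q{\left(V \right)} = -2 + \left(V \left(-5\right) + V\right) = -2 + \left(- 5 V + V\right) = -2 - 4 V$)
$h{\left(d \right)} = 28 - 16 d^{2}$ ($h{\left(d \right)} = 28 - 4 \left(d + d\right)^{2} = 28 - 4 \left(2 d\right)^{2} = 28 - 4 \cdot 4 d^{2} = 28 - 16 d^{2}$)
$74 \left(h{\left(6 \right)} + q{\left(-4 \right)} \left(-1\right) \left(-5\right)\right) = 74 \left(\left(28 - 16 \cdot 6^{2}\right) + \left(-2 - -16\right) \left(-1\right) \left(-5\right)\right) = 74 \left(\left(28 - 576\right) + \left(-2 + 16\right) \left(-1\right) \left(-5\right)\right) = 74 \left(\left(28 - 576\right) + 14 \left(-1\right) \left(-5\right)\right) = 74 \left(-548 - -70\right) = 74 \left(-548 + 70\right) = 74 \left(-478\right) = -35372$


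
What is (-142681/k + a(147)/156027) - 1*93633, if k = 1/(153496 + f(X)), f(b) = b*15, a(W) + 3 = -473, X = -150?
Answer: -3367066429456769/156027 ≈ -2.1580e+10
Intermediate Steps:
a(W) = -476 (a(W) = -3 - 473 = -476)
f(b) = 15*b
k = 1/151246 (k = 1/(153496 + 15*(-150)) = 1/(153496 - 2250) = 1/151246 ≈ 6.6117e-6)
(-142681/k + a(147)/156027) - 1*93633 = (-142681/1/151246 - 476/156027) - 1*93633 = (-142681*151246 - 476*1/156027) - 93633 = (-21579930526 - 476/156027) - 93633 = -3367051820180678/156027 - 93633 = -3367066429456769/156027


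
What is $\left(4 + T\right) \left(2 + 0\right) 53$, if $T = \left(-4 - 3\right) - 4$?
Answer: $-742$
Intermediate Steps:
$T = -11$ ($T = -7 - 4 = -11$)
$\left(4 + T\right) \left(2 + 0\right) 53 = \left(4 - 11\right) \left(2 + 0\right) 53 = \left(-7\right) 2 \cdot 53 = \left(-14\right) 53 = -742$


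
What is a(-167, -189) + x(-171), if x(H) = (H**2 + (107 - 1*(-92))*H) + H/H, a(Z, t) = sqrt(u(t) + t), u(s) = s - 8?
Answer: -4787 + I*sqrt(386) ≈ -4787.0 + 19.647*I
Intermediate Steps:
u(s) = -8 + s
a(Z, t) = sqrt(-8 + 2*t) (a(Z, t) = sqrt((-8 + t) + t) = sqrt(-8 + 2*t))
x(H) = 1 + H**2 + 199*H (x(H) = (H**2 + (107 + 92)*H) + 1 = (H**2 + 199*H) + 1 = 1 + H**2 + 199*H)
a(-167, -189) + x(-171) = sqrt(-8 + 2*(-189)) + (1 + (-171)**2 + 199*(-171)) = sqrt(-8 - 378) + (1 + 29241 - 34029) = sqrt(-386) - 4787 = I*sqrt(386) - 4787 = -4787 + I*sqrt(386)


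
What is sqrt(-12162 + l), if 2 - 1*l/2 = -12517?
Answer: 2*sqrt(3219) ≈ 113.47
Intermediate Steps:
l = 25038 (l = 4 - 2*(-12517) = 4 + 25034 = 25038)
sqrt(-12162 + l) = sqrt(-12162 + 25038) = sqrt(12876) = 2*sqrt(3219)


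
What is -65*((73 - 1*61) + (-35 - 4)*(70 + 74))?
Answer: 364260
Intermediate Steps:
-65*((73 - 1*61) + (-35 - 4)*(70 + 74)) = -65*((73 - 61) - 39*144) = -65*(12 - 5616) = -65*(-5604) = 364260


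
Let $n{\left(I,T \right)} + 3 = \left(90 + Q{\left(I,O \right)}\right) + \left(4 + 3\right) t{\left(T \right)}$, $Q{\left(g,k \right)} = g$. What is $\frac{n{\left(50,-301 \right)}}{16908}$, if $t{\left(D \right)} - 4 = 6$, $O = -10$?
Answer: $\frac{69}{5636} \approx 0.012243$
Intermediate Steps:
$t{\left(D \right)} = 10$ ($t{\left(D \right)} = 4 + 6 = 10$)
$n{\left(I,T \right)} = 157 + I$ ($n{\left(I,T \right)} = -3 + \left(\left(90 + I\right) + \left(4 + 3\right) 10\right) = -3 + \left(\left(90 + I\right) + 7 \cdot 10\right) = -3 + \left(\left(90 + I\right) + 70\right) = -3 + \left(160 + I\right) = 157 + I$)
$\frac{n{\left(50,-301 \right)}}{16908} = \frac{157 + 50}{16908} = 207 \cdot \frac{1}{16908} = \frac{69}{5636}$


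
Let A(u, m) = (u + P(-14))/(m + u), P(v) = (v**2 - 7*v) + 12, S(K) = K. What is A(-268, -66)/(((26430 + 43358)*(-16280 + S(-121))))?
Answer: 19/191147028996 ≈ 9.9400e-11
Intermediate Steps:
P(v) = 12 + v**2 - 7*v
A(u, m) = (306 + u)/(m + u) (A(u, m) = (u + (12 + (-14)**2 - 7*(-14)))/(m + u) = (u + (12 + 196 + 98))/(m + u) = (u + 306)/(m + u) = (306 + u)/(m + u))
A(-268, -66)/(((26430 + 43358)*(-16280 + S(-121)))) = ((306 - 268)/(-66 - 268))/(((26430 + 43358)*(-16280 - 121))) = (38/(-334))/((69788*(-16401))) = -1/334*38/(-1144592988) = -19/167*(-1/1144592988) = 19/191147028996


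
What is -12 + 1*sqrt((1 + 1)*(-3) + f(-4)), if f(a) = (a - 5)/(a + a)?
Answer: -12 + I*sqrt(78)/4 ≈ -12.0 + 2.2079*I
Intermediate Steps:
f(a) = (-5 + a)/(2*a) (f(a) = (-5 + a)/((2*a)) = (-5 + a)*(1/(2*a)) = (-5 + a)/(2*a))
-12 + 1*sqrt((1 + 1)*(-3) + f(-4)) = -12 + 1*sqrt((1 + 1)*(-3) + (1/2)*(-5 - 4)/(-4)) = -12 + 1*sqrt(2*(-3) + (1/2)*(-1/4)*(-9)) = -12 + 1*sqrt(-6 + 9/8) = -12 + 1*sqrt(-39/8) = -12 + 1*(I*sqrt(78)/4) = -12 + I*sqrt(78)/4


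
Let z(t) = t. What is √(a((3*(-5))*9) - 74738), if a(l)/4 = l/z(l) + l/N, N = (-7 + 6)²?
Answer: I*√75274 ≈ 274.36*I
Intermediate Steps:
N = 1 (N = (-1)² = 1)
a(l) = 4 + 4*l (a(l) = 4*(l/l + l/1) = 4*(1 + l*1) = 4*(1 + l) = 4 + 4*l)
√(a((3*(-5))*9) - 74738) = √((4 + 4*((3*(-5))*9)) - 74738) = √((4 + 4*(-15*9)) - 74738) = √((4 + 4*(-135)) - 74738) = √((4 - 540) - 74738) = √(-536 - 74738) = √(-75274) = I*√75274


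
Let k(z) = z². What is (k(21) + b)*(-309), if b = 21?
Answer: -142758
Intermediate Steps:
(k(21) + b)*(-309) = (21² + 21)*(-309) = (441 + 21)*(-309) = 462*(-309) = -142758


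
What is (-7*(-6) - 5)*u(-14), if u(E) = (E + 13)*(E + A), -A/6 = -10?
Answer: -1702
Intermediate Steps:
A = 60 (A = -6*(-10) = 60)
u(E) = (13 + E)*(60 + E) (u(E) = (E + 13)*(E + 60) = (13 + E)*(60 + E))
(-7*(-6) - 5)*u(-14) = (-7*(-6) - 5)*(780 + (-14)² + 73*(-14)) = (42 - 5)*(780 + 196 - 1022) = 37*(-46) = -1702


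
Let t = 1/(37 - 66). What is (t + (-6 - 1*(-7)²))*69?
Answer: -110124/29 ≈ -3797.4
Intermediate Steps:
t = -1/29 (t = 1/(-29) = -1/29 ≈ -0.034483)
(t + (-6 - 1*(-7)²))*69 = (-1/29 + (-6 - 1*(-7)²))*69 = (-1/29 + (-6 - 1*49))*69 = (-1/29 + (-6 - 49))*69 = (-1/29 - 55)*69 = -1596/29*69 = -110124/29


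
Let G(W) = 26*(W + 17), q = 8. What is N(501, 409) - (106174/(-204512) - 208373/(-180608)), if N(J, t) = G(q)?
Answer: 9030605511/13906816 ≈ 649.37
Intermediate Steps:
G(W) = 442 + 26*W (G(W) = 26*(17 + W) = 442 + 26*W)
N(J, t) = 650 (N(J, t) = 442 + 26*8 = 442 + 208 = 650)
N(501, 409) - (106174/(-204512) - 208373/(-180608)) = 650 - (106174/(-204512) - 208373/(-180608)) = 650 - (106174*(-1/204512) - 208373*(-1/180608)) = 650 - (-53087/102256 + 208373/180608) = 650 - 1*8824889/13906816 = 650 - 8824889/13906816 = 9030605511/13906816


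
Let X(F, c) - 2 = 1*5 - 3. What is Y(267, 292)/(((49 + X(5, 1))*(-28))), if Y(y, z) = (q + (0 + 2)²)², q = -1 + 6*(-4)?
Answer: -63/212 ≈ -0.29717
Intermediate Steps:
q = -25 (q = -1 - 24 = -25)
Y(y, z) = 441 (Y(y, z) = (-25 + (0 + 2)²)² = (-25 + 2²)² = (-25 + 4)² = (-21)² = 441)
X(F, c) = 4 (X(F, c) = 2 + (1*5 - 3) = 2 + (5 - 3) = 2 + 2 = 4)
Y(267, 292)/(((49 + X(5, 1))*(-28))) = 441/(((49 + 4)*(-28))) = 441/((53*(-28))) = 441/(-1484) = 441*(-1/1484) = -63/212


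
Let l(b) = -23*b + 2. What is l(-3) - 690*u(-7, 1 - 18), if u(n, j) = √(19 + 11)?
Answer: 71 - 690*√30 ≈ -3708.3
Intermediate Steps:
u(n, j) = √30
l(b) = 2 - 23*b
l(-3) - 690*u(-7, 1 - 18) = (2 - 23*(-3)) - 690*√30 = (2 + 69) - 690*√30 = 71 - 690*√30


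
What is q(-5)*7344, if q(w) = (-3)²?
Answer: 66096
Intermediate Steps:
q(w) = 9
q(-5)*7344 = 9*7344 = 66096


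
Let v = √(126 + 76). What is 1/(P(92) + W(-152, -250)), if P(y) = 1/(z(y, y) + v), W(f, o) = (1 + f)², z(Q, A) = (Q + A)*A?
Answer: 6533785763510/148976849579766839 + √202/148976849579766839 ≈ 4.3858e-5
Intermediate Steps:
v = √202 ≈ 14.213
z(Q, A) = A*(A + Q) (z(Q, A) = (A + Q)*A = A*(A + Q))
P(y) = 1/(√202 + 2*y²) (P(y) = 1/(y*(y + y) + √202) = 1/(y*(2*y) + √202) = 1/(2*y² + √202) = 1/(√202 + 2*y²))
1/(P(92) + W(-152, -250)) = 1/(1/(√202 + 2*92²) + (1 - 152)²) = 1/(1/(√202 + 2*8464) + (-151)²) = 1/(1/(√202 + 16928) + 22801) = 1/(1/(16928 + √202) + 22801) = 1/(22801 + 1/(16928 + √202))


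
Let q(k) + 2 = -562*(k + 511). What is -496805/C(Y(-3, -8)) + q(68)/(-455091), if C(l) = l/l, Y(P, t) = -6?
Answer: -226091158855/455091 ≈ -4.9680e+5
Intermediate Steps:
q(k) = -287184 - 562*k (q(k) = -2 - 562*(k + 511) = -2 - 562*(511 + k) = -2 + (-287182 - 562*k) = -287184 - 562*k)
C(l) = 1
-496805/C(Y(-3, -8)) + q(68)/(-455091) = -496805/1 + (-287184 - 562*68)/(-455091) = -496805*1 + (-287184 - 38216)*(-1/455091) = -496805 - 325400*(-1/455091) = -496805 + 325400/455091 = -226091158855/455091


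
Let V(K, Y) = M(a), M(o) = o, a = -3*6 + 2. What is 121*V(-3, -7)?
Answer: -1936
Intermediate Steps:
a = -16 (a = -18 + 2 = -16)
V(K, Y) = -16
121*V(-3, -7) = 121*(-16) = -1936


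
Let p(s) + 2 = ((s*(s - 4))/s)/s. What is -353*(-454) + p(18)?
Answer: 1442347/9 ≈ 1.6026e+5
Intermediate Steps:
p(s) = -2 + (-4 + s)/s (p(s) = -2 + ((s*(s - 4))/s)/s = -2 + ((s*(-4 + s))/s)/s = -2 + (-4 + s)/s)
-353*(-454) + p(18) = -353*(-454) + (-4 - 1*18)/18 = 160262 + (-4 - 18)/18 = 160262 + (1/18)*(-22) = 160262 - 11/9 = 1442347/9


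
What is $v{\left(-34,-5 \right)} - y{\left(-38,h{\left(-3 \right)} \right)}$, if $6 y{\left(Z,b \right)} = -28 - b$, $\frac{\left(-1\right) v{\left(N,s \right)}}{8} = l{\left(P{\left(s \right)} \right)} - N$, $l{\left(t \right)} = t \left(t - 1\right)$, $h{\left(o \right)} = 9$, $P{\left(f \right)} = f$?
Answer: $- \frac{3035}{6} \approx -505.83$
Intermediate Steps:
$l{\left(t \right)} = t \left(-1 + t\right)$
$v{\left(N,s \right)} = 8 N - 8 s \left(-1 + s\right)$ ($v{\left(N,s \right)} = - 8 \left(s \left(-1 + s\right) - N\right) = - 8 \left(- N + s \left(-1 + s\right)\right) = 8 N - 8 s \left(-1 + s\right)$)
$y{\left(Z,b \right)} = - \frac{14}{3} - \frac{b}{6}$ ($y{\left(Z,b \right)} = \frac{-28 - b}{6} = - \frac{14}{3} - \frac{b}{6}$)
$v{\left(-34,-5 \right)} - y{\left(-38,h{\left(-3 \right)} \right)} = \left(8 \left(-34\right) - - 40 \left(-1 - 5\right)\right) - \left(- \frac{14}{3} - \frac{3}{2}\right) = \left(-272 - \left(-40\right) \left(-6\right)\right) - \left(- \frac{14}{3} - \frac{3}{2}\right) = \left(-272 - 240\right) - - \frac{37}{6} = -512 + \frac{37}{6} = - \frac{3035}{6}$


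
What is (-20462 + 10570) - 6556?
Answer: -16448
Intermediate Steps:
(-20462 + 10570) - 6556 = -9892 - 6556 = -16448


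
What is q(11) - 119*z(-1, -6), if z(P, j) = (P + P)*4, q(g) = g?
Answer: 963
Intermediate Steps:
z(P, j) = 8*P (z(P, j) = (2*P)*4 = 8*P)
q(11) - 119*z(-1, -6) = 11 - 952*(-1) = 11 - 119*(-8) = 11 + 952 = 963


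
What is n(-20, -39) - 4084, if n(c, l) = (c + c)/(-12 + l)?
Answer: -208244/51 ≈ -4083.2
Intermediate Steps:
n(c, l) = 2*c/(-12 + l) (n(c, l) = (2*c)/(-12 + l) = 2*c/(-12 + l))
n(-20, -39) - 4084 = 2*(-20)/(-12 - 39) - 4084 = 2*(-20)/(-51) - 4084 = 2*(-20)*(-1/51) - 4084 = 40/51 - 4084 = -208244/51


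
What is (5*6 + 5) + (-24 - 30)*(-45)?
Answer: 2465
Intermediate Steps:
(5*6 + 5) + (-24 - 30)*(-45) = (30 + 5) - 54*(-45) = 35 + 2430 = 2465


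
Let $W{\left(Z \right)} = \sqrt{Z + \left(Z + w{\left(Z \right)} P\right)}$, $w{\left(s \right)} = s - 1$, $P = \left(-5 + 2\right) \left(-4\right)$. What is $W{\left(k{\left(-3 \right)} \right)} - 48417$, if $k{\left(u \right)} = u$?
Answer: $-48417 + 3 i \sqrt{6} \approx -48417.0 + 7.3485 i$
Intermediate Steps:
$P = 12$ ($P = \left(-3\right) \left(-4\right) = 12$)
$w{\left(s \right)} = -1 + s$
$W{\left(Z \right)} = \sqrt{-12 + 14 Z}$ ($W{\left(Z \right)} = \sqrt{Z + \left(Z + \left(-1 + Z\right) 12\right)} = \sqrt{Z + \left(Z + \left(-12 + 12 Z\right)\right)} = \sqrt{Z + \left(-12 + 13 Z\right)} = \sqrt{-12 + 14 Z}$)
$W{\left(k{\left(-3 \right)} \right)} - 48417 = \sqrt{-12 + 14 \left(-3\right)} - 48417 = \sqrt{-12 - 42} - 48417 = \sqrt{-54} - 48417 = 3 i \sqrt{6} - 48417 = -48417 + 3 i \sqrt{6}$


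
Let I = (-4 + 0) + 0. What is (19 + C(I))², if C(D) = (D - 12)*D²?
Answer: 56169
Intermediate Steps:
I = -4 (I = -4 + 0 = -4)
C(D) = D²*(-12 + D) (C(D) = (-12 + D)*D² = D²*(-12 + D))
(19 + C(I))² = (19 + (-4)²*(-12 - 4))² = (19 + 16*(-16))² = (19 - 256)² = (-237)² = 56169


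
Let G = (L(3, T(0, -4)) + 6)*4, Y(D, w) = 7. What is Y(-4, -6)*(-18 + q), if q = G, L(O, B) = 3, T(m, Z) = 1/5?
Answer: 126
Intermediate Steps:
T(m, Z) = ⅕
G = 36 (G = (3 + 6)*4 = 9*4 = 36)
q = 36
Y(-4, -6)*(-18 + q) = 7*(-18 + 36) = 7*18 = 126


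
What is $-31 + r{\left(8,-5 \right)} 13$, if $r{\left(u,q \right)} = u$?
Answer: $73$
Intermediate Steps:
$-31 + r{\left(8,-5 \right)} 13 = -31 + 8 \cdot 13 = -31 + 104 = 73$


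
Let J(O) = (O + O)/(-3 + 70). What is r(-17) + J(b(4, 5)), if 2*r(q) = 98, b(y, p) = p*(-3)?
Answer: 3253/67 ≈ 48.552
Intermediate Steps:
b(y, p) = -3*p
r(q) = 49 (r(q) = (½)*98 = 49)
J(O) = 2*O/67 (J(O) = (2*O)/67 = (2*O)*(1/67) = 2*O/67)
r(-17) + J(b(4, 5)) = 49 + 2*(-3*5)/67 = 49 + (2/67)*(-15) = 49 - 30/67 = 3253/67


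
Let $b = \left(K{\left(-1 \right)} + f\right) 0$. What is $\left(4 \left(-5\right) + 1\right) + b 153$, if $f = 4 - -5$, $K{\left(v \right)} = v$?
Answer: $-19$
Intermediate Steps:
$f = 9$ ($f = 4 + 5 = 9$)
$b = 0$ ($b = \left(-1 + 9\right) 0 = 8 \cdot 0 = 0$)
$\left(4 \left(-5\right) + 1\right) + b 153 = \left(4 \left(-5\right) + 1\right) + 0 \cdot 153 = \left(-20 + 1\right) + 0 = -19 + 0 = -19$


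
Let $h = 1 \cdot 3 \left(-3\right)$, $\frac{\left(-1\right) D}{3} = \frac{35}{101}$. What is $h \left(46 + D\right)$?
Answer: $- \frac{40869}{101} \approx -404.64$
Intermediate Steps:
$D = - \frac{105}{101}$ ($D = - 3 \cdot \frac{35}{101} = - 3 \cdot 35 \cdot \frac{1}{101} = \left(-3\right) \frac{35}{101} = - \frac{105}{101} \approx -1.0396$)
$h = -9$ ($h = 3 \left(-3\right) = -9$)
$h \left(46 + D\right) = - 9 \left(46 - \frac{105}{101}\right) = \left(-9\right) \frac{4541}{101} = - \frac{40869}{101}$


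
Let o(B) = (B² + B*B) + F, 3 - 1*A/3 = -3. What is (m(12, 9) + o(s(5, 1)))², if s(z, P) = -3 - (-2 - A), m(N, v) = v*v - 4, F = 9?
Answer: 440896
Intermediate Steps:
A = 18 (A = 9 - 3*(-3) = 9 + 9 = 18)
m(N, v) = -4 + v² (m(N, v) = v² - 4 = -4 + v²)
s(z, P) = 17 (s(z, P) = -3 - (-2 - 1*18) = -3 - (-2 - 18) = -3 - 1*(-20) = -3 + 20 = 17)
o(B) = 9 + 2*B² (o(B) = (B² + B*B) + 9 = (B² + B²) + 9 = 2*B² + 9 = 9 + 2*B²)
(m(12, 9) + o(s(5, 1)))² = ((-4 + 9²) + (9 + 2*17²))² = ((-4 + 81) + (9 + 2*289))² = (77 + (9 + 578))² = (77 + 587)² = 664² = 440896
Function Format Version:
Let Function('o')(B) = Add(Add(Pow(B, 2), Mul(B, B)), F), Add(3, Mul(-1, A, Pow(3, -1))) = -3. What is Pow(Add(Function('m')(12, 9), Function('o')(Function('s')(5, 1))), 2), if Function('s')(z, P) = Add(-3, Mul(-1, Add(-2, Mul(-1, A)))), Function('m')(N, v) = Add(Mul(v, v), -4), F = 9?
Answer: 440896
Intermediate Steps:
A = 18 (A = Add(9, Mul(-3, -3)) = Add(9, 9) = 18)
Function('m')(N, v) = Add(-4, Pow(v, 2)) (Function('m')(N, v) = Add(Pow(v, 2), -4) = Add(-4, Pow(v, 2)))
Function('s')(z, P) = 17 (Function('s')(z, P) = Add(-3, Mul(-1, Add(-2, Mul(-1, 18)))) = Add(-3, Mul(-1, Add(-2, -18))) = Add(-3, Mul(-1, -20)) = Add(-3, 20) = 17)
Function('o')(B) = Add(9, Mul(2, Pow(B, 2))) (Function('o')(B) = Add(Add(Pow(B, 2), Mul(B, B)), 9) = Add(Add(Pow(B, 2), Pow(B, 2)), 9) = Add(Mul(2, Pow(B, 2)), 9) = Add(9, Mul(2, Pow(B, 2))))
Pow(Add(Function('m')(12, 9), Function('o')(Function('s')(5, 1))), 2) = Pow(Add(Add(-4, Pow(9, 2)), Add(9, Mul(2, Pow(17, 2)))), 2) = Pow(Add(Add(-4, 81), Add(9, Mul(2, 289))), 2) = Pow(Add(77, Add(9, 578)), 2) = Pow(Add(77, 587), 2) = Pow(664, 2) = 440896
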